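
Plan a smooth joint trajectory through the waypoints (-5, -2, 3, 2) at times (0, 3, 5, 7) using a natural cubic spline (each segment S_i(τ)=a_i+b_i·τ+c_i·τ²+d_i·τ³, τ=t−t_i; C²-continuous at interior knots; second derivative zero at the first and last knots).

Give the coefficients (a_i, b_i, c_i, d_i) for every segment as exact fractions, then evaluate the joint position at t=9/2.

  seg 0: a=-5 b=11/38 c=0 d=3/38
  seg 1: a=-2 b=46/19 c=27/38 d=-51/152
  seg 2: a=3 b=47/38 c=-99/76 d=33/152
S(9/2) = 2551/1216

Δ: Δ0=1, Δ1=5/2, Δ2=-1/2
row 1: diag=10, rhs=9; c'=1/5, d'=9/10
row 2: denom=8−2·1/5=38/5; d'=(-18−2·9/10)/(38/5)=-99/38
back: M2=-99/38
back: M1=9/10−1/5·-99/38=27/19
M: M0=0, M1=27/19, M2=-99/38, M3=0
seg 0: a=-5, c=M0/2=0, d=(M1−M0)/(6·3)=3/38, b=Δ0−h0·(2M0+M1)/6=11/38
seg 1: a=-2, c=M1/2=27/38, d=(M2−M1)/(6·2)=-51/152, b=Δ1−h1·(2M1+M2)/6=46/19
seg 2: a=3, c=M2/2=-99/76, d=(M3−M2)/(6·2)=33/152, b=Δ2−h2·(2M2+M3)/6=47/38
t_q=9/2 → seg 1, τ=3/2; S=-2+46/19·τ+27/38·τ²+-51/152·τ³=2551/1216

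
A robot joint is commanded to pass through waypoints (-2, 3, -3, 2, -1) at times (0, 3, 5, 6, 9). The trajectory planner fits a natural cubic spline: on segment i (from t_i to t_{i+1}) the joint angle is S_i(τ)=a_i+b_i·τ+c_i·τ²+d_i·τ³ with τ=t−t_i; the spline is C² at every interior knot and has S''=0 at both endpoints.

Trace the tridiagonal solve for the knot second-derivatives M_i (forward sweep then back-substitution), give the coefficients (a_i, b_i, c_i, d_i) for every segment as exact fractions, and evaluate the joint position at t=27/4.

  seg 0: a=-2 b=904/219 c=0 d=-539/1971
  seg 1: a=3 b=-713/219 c=-539/219 d=189/146
  seg 2: a=-3 b=533/219 c=1162/219 d=-200/73
  seg 3: a=2 b=1057/219 c=-638/219 d=638/1971
S(27/4) = 9619/2336

Δ: Δ0=5/3, Δ1=-3, Δ2=5, Δ3=-1
row 1: diag=10, rhs=-28; c'=1/5, d'=-14/5
row 2: denom=6−2·1/5=28/5; d'=(48−2·-14/5)/(28/5)=67/7
row 3: denom=8−1·5/28=219/28; d'=(-36−1·67/7)/(219/28)=-1276/219
back: M3=-1276/219
back: M2=67/7−5/28·-1276/219=2324/219
back: M1=-14/5−1/5·2324/219=-1078/219
M: M0=0, M1=-1078/219, M2=2324/219, M3=-1276/219, M4=0
seg 0: a=-2, c=M0/2=0, d=(M1−M0)/(6·3)=-539/1971, b=Δ0−h0·(2M0+M1)/6=904/219
seg 1: a=3, c=M1/2=-539/219, d=(M2−M1)/(6·2)=189/146, b=Δ1−h1·(2M1+M2)/6=-713/219
seg 2: a=-3, c=M2/2=1162/219, d=(M3−M2)/(6·1)=-200/73, b=Δ2−h2·(2M2+M3)/6=533/219
seg 3: a=2, c=M3/2=-638/219, d=(M4−M3)/(6·3)=638/1971, b=Δ3−h3·(2M3+M4)/6=1057/219
t_q=27/4 → seg 3, τ=3/4; S=2+1057/219·τ+-638/219·τ²+638/1971·τ³=9619/2336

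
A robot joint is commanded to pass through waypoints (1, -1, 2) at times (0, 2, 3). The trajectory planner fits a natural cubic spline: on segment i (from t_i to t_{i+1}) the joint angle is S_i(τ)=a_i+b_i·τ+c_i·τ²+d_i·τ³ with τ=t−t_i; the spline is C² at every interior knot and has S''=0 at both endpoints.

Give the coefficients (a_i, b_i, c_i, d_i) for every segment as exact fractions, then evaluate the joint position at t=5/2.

  seg 0: a=1 b=-7/3 c=0 d=1/3
  seg 1: a=-1 b=5/3 c=2 d=-2/3
S(5/2) = 1/4

Δ: Δ0=-1, Δ1=3
row 1: diag=6, rhs=24; c'=1/6, d'=4
back: M1=4
M: M0=0, M1=4, M2=0
seg 0: a=1, c=M0/2=0, d=(M1−M0)/(6·2)=1/3, b=Δ0−h0·(2M0+M1)/6=-7/3
seg 1: a=-1, c=M1/2=2, d=(M2−M1)/(6·1)=-2/3, b=Δ1−h1·(2M1+M2)/6=5/3
t_q=5/2 → seg 1, τ=1/2; S=-1+5/3·τ+2·τ²+-2/3·τ³=1/4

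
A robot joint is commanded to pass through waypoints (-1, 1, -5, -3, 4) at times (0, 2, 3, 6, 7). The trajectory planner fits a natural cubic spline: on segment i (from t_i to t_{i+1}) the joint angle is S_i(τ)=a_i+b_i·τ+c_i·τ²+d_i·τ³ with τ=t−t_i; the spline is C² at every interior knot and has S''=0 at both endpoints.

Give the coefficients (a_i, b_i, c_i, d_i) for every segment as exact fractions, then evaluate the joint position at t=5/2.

Δ: Δ0=1, Δ1=-6, Δ2=2/3, Δ3=7
row 1: diag=6, rhs=-42; c'=1/6, d'=-7
row 2: denom=8−1·1/6=47/6; d'=(40−1·-7)/(47/6)=6
row 3: denom=8−3·18/47=322/47; d'=(38−3·6)/(322/47)=470/161
back: M3=470/161
back: M2=6−18/47·470/161=786/161
back: M1=-7−1/6·786/161=-1258/161
M: M0=0, M1=-1258/161, M2=786/161, M3=470/161, M4=0
seg 0: a=-1, c=M0/2=0, d=(M1−M0)/(6·2)=-629/966, b=Δ0−h0·(2M0+M1)/6=1741/483
seg 1: a=1, c=M1/2=-629/161, d=(M2−M1)/(6·1)=146/69, b=Δ1−h1·(2M1+M2)/6=-2033/483
seg 2: a=-5, c=M2/2=393/161, d=(M3−M2)/(6·3)=-158/1449, b=Δ2−h2·(2M2+M3)/6=-2741/483
seg 3: a=-3, c=M3/2=235/161, d=(M4−M3)/(6·1)=-235/483, b=Δ3−h3·(2M3+M4)/6=2911/483
t_q=5/2 → seg 1, τ=1/2; S=1+-2033/483·τ+-629/161·τ²+146/69·τ³=-585/322

  seg 0: a=-1 b=1741/483 c=0 d=-629/966
  seg 1: a=1 b=-2033/483 c=-629/161 d=146/69
  seg 2: a=-5 b=-2741/483 c=393/161 d=-158/1449
  seg 3: a=-3 b=2911/483 c=235/161 d=-235/483
S(5/2) = -585/322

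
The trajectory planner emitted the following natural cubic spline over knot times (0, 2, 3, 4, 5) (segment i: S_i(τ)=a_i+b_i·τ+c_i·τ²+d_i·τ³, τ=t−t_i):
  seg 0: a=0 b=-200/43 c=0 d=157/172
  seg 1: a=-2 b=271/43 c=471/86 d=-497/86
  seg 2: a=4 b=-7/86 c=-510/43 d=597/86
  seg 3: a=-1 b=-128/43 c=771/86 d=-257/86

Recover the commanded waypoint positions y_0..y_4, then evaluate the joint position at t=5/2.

y_0 = S_0(0) = a_0 = 0
y_1 = S_1(0) = a_1 = -2
y_2 = S_2(0) = a_2 = 4
y_3 = S_3(0) = a_3 = -1
y_4 = S_3(1) = 2
t_q=5/2 is in segment 1 (τ=1/2); S_1(τ)=1237/688

y_0=0 y_1=-2 y_2=4 y_3=-1 y_4=2
S(5/2) = 1237/688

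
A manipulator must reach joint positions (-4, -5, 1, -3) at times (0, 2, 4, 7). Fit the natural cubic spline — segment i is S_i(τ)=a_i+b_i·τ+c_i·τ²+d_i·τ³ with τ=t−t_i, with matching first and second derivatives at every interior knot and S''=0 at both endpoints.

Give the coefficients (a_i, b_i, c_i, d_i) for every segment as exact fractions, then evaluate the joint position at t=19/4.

Δ: Δ0=-1/2, Δ1=3, Δ2=-4/3
row 1: diag=8, rhs=21; c'=1/4, d'=21/8
row 2: denom=10−2·1/4=19/2; d'=(-26−2·21/8)/(19/2)=-125/38
back: M2=-125/38
back: M1=21/8−1/4·-125/38=131/38
M: M0=0, M1=131/38, M2=-125/38, M3=0
seg 0: a=-4, c=M0/2=0, d=(M1−M0)/(6·2)=131/456, b=Δ0−h0·(2M0+M1)/6=-94/57
seg 1: a=-5, c=M1/2=131/76, d=(M2−M1)/(6·2)=-32/57, b=Δ1−h1·(2M1+M2)/6=205/114
seg 2: a=1, c=M2/2=-125/76, d=(M3−M2)/(6·3)=125/684, b=Δ2−h2·(2M2+M3)/6=223/114
t_q=19/4 → seg 2, τ=3/4; S=1+223/114·τ+-125/76·τ²+125/684·τ³=7875/4864

  seg 0: a=-4 b=-94/57 c=0 d=131/456
  seg 1: a=-5 b=205/114 c=131/76 d=-32/57
  seg 2: a=1 b=223/114 c=-125/76 d=125/684
S(19/4) = 7875/4864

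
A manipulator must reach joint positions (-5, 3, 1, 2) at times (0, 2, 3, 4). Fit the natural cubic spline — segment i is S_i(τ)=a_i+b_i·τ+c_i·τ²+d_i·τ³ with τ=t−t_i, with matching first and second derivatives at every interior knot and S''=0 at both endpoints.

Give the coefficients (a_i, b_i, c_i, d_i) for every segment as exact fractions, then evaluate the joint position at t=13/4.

Δ: Δ0=4, Δ1=-2, Δ2=1
row 1: diag=6, rhs=-36; c'=1/6, d'=-6
row 2: denom=4−1·1/6=23/6; d'=(18−1·-6)/(23/6)=144/23
back: M2=144/23
back: M1=-6−1/6·144/23=-162/23
M: M0=0, M1=-162/23, M2=144/23, M3=0
seg 0: a=-5, c=M0/2=0, d=(M1−M0)/(6·2)=-27/46, b=Δ0−h0·(2M0+M1)/6=146/23
seg 1: a=3, c=M1/2=-81/23, d=(M2−M1)/(6·1)=51/23, b=Δ1−h1·(2M1+M2)/6=-16/23
seg 2: a=1, c=M2/2=72/23, d=(M3−M2)/(6·1)=-24/23, b=Δ2−h2·(2M2+M3)/6=-25/23
t_q=13/4 → seg 2, τ=1/4; S=1+-25/23·τ+72/23·τ²+-24/23·τ³=167/184

  seg 0: a=-5 b=146/23 c=0 d=-27/46
  seg 1: a=3 b=-16/23 c=-81/23 d=51/23
  seg 2: a=1 b=-25/23 c=72/23 d=-24/23
S(13/4) = 167/184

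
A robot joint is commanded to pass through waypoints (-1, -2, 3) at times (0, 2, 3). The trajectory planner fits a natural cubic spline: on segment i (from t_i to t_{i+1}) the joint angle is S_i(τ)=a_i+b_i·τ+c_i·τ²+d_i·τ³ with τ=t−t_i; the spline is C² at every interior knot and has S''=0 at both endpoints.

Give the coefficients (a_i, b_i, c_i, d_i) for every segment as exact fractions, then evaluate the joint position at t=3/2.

  seg 0: a=-1 b=-7/3 c=0 d=11/24
  seg 1: a=-2 b=19/6 c=11/4 d=-11/12
S(3/2) = -189/64

Δ: Δ0=-1/2, Δ1=5
row 1: diag=6, rhs=33; c'=1/6, d'=11/2
back: M1=11/2
M: M0=0, M1=11/2, M2=0
seg 0: a=-1, c=M0/2=0, d=(M1−M0)/(6·2)=11/24, b=Δ0−h0·(2M0+M1)/6=-7/3
seg 1: a=-2, c=M1/2=11/4, d=(M2−M1)/(6·1)=-11/12, b=Δ1−h1·(2M1+M2)/6=19/6
t_q=3/2 → seg 0, τ=3/2; S=-1+-7/3·τ+0·τ²+11/24·τ³=-189/64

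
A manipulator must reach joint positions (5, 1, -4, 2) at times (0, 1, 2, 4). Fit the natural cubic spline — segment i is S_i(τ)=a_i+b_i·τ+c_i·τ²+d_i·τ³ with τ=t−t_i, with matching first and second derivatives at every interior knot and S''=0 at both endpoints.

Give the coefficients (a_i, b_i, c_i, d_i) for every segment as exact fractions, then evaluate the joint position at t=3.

Δ: Δ0=-4, Δ1=-5, Δ2=3
row 1: diag=4, rhs=-6; c'=1/4, d'=-3/2
row 2: denom=6−1·1/4=23/4; d'=(48−1·-3/2)/(23/4)=198/23
back: M2=198/23
back: M1=-3/2−1/4·198/23=-84/23
M: M0=0, M1=-84/23, M2=198/23, M3=0
seg 0: a=5, c=M0/2=0, d=(M1−M0)/(6·1)=-14/23, b=Δ0−h0·(2M0+M1)/6=-78/23
seg 1: a=1, c=M1/2=-42/23, d=(M2−M1)/(6·1)=47/23, b=Δ1−h1·(2M1+M2)/6=-120/23
seg 2: a=-4, c=M2/2=99/23, d=(M3−M2)/(6·2)=-33/46, b=Δ2−h2·(2M2+M3)/6=-63/23
t_q=3 → seg 2, τ=1; S=-4+-63/23·τ+99/23·τ²+-33/46·τ³=-145/46

  seg 0: a=5 b=-78/23 c=0 d=-14/23
  seg 1: a=1 b=-120/23 c=-42/23 d=47/23
  seg 2: a=-4 b=-63/23 c=99/23 d=-33/46
S(3) = -145/46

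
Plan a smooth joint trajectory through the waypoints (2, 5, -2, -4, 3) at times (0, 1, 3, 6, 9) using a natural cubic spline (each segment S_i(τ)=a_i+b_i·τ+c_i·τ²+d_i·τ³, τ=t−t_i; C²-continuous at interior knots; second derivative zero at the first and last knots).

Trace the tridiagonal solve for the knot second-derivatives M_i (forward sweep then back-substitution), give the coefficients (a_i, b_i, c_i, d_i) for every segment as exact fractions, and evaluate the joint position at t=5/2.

  seg 0: a=2 b=5251/1236 c=0 d=-1543/1236
  seg 1: a=5 b=311/618 c=-1543/412 d=2155/2472
  seg 2: a=-2 b=-1241/309 c=153/103 d=-38/309
  seg 3: a=-4 b=487/309 c=39/103 d=-13/309
S(5/2) = 1783/6592

Δ: Δ0=3, Δ1=-7/2, Δ2=-2/3, Δ3=7/3
row 1: diag=6, rhs=-39; c'=1/3, d'=-13/2
row 2: denom=10−2·1/3=28/3; d'=(17−2·-13/2)/(28/3)=45/14
row 3: denom=12−3·9/28=309/28; d'=(18−3·45/14)/(309/28)=78/103
back: M3=78/103
back: M2=45/14−9/28·78/103=306/103
back: M1=-13/2−1/3·306/103=-1543/206
M: M0=0, M1=-1543/206, M2=306/103, M3=78/103, M4=0
seg 0: a=2, c=M0/2=0, d=(M1−M0)/(6·1)=-1543/1236, b=Δ0−h0·(2M0+M1)/6=5251/1236
seg 1: a=5, c=M1/2=-1543/412, d=(M2−M1)/(6·2)=2155/2472, b=Δ1−h1·(2M1+M2)/6=311/618
seg 2: a=-2, c=M2/2=153/103, d=(M3−M2)/(6·3)=-38/309, b=Δ2−h2·(2M2+M3)/6=-1241/309
seg 3: a=-4, c=M3/2=39/103, d=(M4−M3)/(6·3)=-13/309, b=Δ3−h3·(2M3+M4)/6=487/309
t_q=5/2 → seg 1, τ=3/2; S=5+311/618·τ+-1543/412·τ²+2155/2472·τ³=1783/6592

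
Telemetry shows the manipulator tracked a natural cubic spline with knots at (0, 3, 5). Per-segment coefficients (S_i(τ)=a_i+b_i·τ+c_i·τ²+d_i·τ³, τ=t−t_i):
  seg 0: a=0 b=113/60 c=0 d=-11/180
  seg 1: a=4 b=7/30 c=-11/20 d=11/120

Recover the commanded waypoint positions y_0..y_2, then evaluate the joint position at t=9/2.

y_0=0 y_1=4 y_2=3
S(9/2) = 219/64

y_0 = S_0(0) = a_0 = 0
y_1 = S_1(0) = a_1 = 4
y_2 = S_1(2) = 3
t_q=9/2 is in segment 1 (τ=3/2); S_1(τ)=219/64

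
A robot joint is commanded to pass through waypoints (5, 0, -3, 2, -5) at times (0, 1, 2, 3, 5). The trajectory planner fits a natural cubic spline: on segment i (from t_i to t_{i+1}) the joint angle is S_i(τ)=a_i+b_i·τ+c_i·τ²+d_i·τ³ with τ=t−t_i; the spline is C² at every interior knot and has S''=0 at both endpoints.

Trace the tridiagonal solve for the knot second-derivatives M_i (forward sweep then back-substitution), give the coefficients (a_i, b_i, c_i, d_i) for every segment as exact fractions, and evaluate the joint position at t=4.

Δ: Δ0=-5, Δ1=-3, Δ2=5, Δ3=-7/2
row 1: diag=4, rhs=12; c'=1/4, d'=3
row 2: denom=4−1·1/4=15/4; d'=(48−1·3)/(15/4)=12
row 3: denom=6−1·4/15=86/15; d'=(-51−1·12)/(86/15)=-945/86
back: M3=-945/86
back: M2=12−4/15·-945/86=642/43
back: M1=3−1/4·642/43=-63/86
M: M0=0, M1=-63/86, M2=642/43, M3=-945/86, M4=0
seg 0: a=5, c=M0/2=0, d=(M1−M0)/(6·1)=-21/172, b=Δ0−h0·(2M0+M1)/6=-839/172
seg 1: a=0, c=M1/2=-63/172, d=(M2−M1)/(6·1)=449/172, b=Δ1−h1·(2M1+M2)/6=-451/86
seg 2: a=-3, c=M2/2=321/43, d=(M3−M2)/(6·1)=-743/172, b=Δ2−h2·(2M2+M3)/6=319/172
seg 3: a=2, c=M3/2=-945/172, d=(M4−M3)/(6·2)=315/344, b=Δ3−h3·(2M3+M4)/6=329/86
t_q=4 → seg 3, τ=1; S=2+329/86·τ+-945/172·τ²+315/344·τ³=429/344

  seg 0: a=5 b=-839/172 c=0 d=-21/172
  seg 1: a=0 b=-451/86 c=-63/172 d=449/172
  seg 2: a=-3 b=319/172 c=321/43 d=-743/172
  seg 3: a=2 b=329/86 c=-945/172 d=315/344
S(4) = 429/344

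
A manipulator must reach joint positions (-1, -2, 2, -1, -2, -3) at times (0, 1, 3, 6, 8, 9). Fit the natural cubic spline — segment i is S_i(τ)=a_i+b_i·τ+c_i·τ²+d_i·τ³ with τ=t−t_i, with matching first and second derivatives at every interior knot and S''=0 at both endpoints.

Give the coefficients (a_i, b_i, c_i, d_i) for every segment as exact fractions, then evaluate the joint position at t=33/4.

Δ: Δ0=-1, Δ1=2, Δ2=-1, Δ3=-1/2, Δ4=-1
row 1: diag=6, rhs=18; c'=1/3, d'=3
row 2: denom=10−2·1/3=28/3; d'=(-18−2·3)/(28/3)=-18/7
row 3: denom=10−3·9/28=253/28; d'=(3−3·-18/7)/(253/28)=300/253
row 4: denom=6−2·56/253=1406/253; d'=(-3−2·300/253)/(1406/253)=-1359/1406
back: M4=-1359/1406
back: M3=300/253−56/253·-1359/1406=984/703
back: M2=-18/7−9/28·984/703=-2124/703
back: M1=3−1/3·-2124/703=2817/703
M: M0=0, M1=2817/703, M2=-2124/703, M3=984/703, M4=-1359/1406, M5=0
seg 0: a=-1, c=M0/2=0, d=(M1−M0)/(6·1)=939/1406, b=Δ0−h0·(2M0+M1)/6=-2345/1406
seg 1: a=-2, c=M1/2=2817/1406, d=(M2−M1)/(6·2)=-1647/2812, b=Δ1−h1·(2M1+M2)/6=236/703
seg 2: a=2, c=M2/2=-1062/703, d=(M3−M2)/(6·3)=14/57, b=Δ2−h2·(2M2+M3)/6=929/703
seg 3: a=-1, c=M3/2=492/703, d=(M4−M3)/(6·2)=-1109/5624, b=Δ3−h3·(2M3+M4)/6=-781/703
seg 4: a=-2, c=M4/2=-1359/2812, d=(M5−M4)/(6·1)=453/2812, b=Δ4−h4·(2M4+M5)/6=-953/1406
t_q=33/4 → seg 4, τ=1/4; S=-2+-953/1406·τ+-1359/2812·τ²+453/2812·τ³=-395415/179968

  seg 0: a=-1 b=-2345/1406 c=0 d=939/1406
  seg 1: a=-2 b=236/703 c=2817/1406 d=-1647/2812
  seg 2: a=2 b=929/703 c=-1062/703 d=14/57
  seg 3: a=-1 b=-781/703 c=492/703 d=-1109/5624
  seg 4: a=-2 b=-953/1406 c=-1359/2812 d=453/2812
S(33/4) = -395415/179968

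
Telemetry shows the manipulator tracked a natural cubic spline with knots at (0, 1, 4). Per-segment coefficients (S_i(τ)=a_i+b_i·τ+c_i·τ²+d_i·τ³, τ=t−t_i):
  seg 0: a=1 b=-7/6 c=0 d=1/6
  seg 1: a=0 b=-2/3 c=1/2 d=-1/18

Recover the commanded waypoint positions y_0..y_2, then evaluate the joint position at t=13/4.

y_0=1 y_1=0 y_2=1
S(13/4) = 51/128

y_0 = S_0(0) = a_0 = 1
y_1 = S_1(0) = a_1 = 0
y_2 = S_1(3) = 1
t_q=13/4 is in segment 1 (τ=9/4); S_1(τ)=51/128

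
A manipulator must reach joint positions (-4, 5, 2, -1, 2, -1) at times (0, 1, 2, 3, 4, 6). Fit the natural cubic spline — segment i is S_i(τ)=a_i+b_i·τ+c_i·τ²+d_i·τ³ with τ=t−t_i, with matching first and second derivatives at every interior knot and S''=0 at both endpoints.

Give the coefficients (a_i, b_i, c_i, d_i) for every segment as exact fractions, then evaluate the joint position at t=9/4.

Δ: Δ0=9, Δ1=-3, Δ2=-3, Δ3=3, Δ4=-3/2
row 1: diag=4, rhs=-72; c'=1/4, d'=-18
row 2: denom=4−1·1/4=15/4; d'=(0−1·-18)/(15/4)=24/5
row 3: denom=4−1·4/15=56/15; d'=(36−1·24/5)/(56/15)=117/14
row 4: denom=6−1·15/56=321/56; d'=(-27−1·117/14)/(321/56)=-660/107
back: M4=-660/107
back: M3=117/14−15/56·-660/107=1071/107
back: M2=24/5−4/15·1071/107=228/107
back: M1=-18−1/4·228/107=-1983/107
M: M0=0, M1=-1983/107, M2=228/107, M3=1071/107, M4=-660/107, M5=0
seg 0: a=-4, c=M0/2=0, d=(M1−M0)/(6·1)=-661/214, b=Δ0−h0·(2M0+M1)/6=2587/214
seg 1: a=5, c=M1/2=-1983/214, d=(M2−M1)/(6·1)=737/214, b=Δ1−h1·(2M1+M2)/6=302/107
seg 2: a=2, c=M2/2=114/107, d=(M3−M2)/(6·1)=281/214, b=Δ2−h2·(2M2+M3)/6=-1151/214
seg 3: a=-1, c=M3/2=1071/214, d=(M4−M3)/(6·1)=-577/214, b=Δ3−h3·(2M3+M4)/6=74/107
seg 4: a=2, c=M4/2=-330/107, d=(M5−M4)/(6·2)=55/107, b=Δ4−h4·(2M4+M5)/6=559/214
t_q=9/4 → seg 2, τ=1/4; S=2+-1151/214·τ+114/107·τ²+281/214·τ³=10169/13696

  seg 0: a=-4 b=2587/214 c=0 d=-661/214
  seg 1: a=5 b=302/107 c=-1983/214 d=737/214
  seg 2: a=2 b=-1151/214 c=114/107 d=281/214
  seg 3: a=-1 b=74/107 c=1071/214 d=-577/214
  seg 4: a=2 b=559/214 c=-330/107 d=55/107
S(9/4) = 10169/13696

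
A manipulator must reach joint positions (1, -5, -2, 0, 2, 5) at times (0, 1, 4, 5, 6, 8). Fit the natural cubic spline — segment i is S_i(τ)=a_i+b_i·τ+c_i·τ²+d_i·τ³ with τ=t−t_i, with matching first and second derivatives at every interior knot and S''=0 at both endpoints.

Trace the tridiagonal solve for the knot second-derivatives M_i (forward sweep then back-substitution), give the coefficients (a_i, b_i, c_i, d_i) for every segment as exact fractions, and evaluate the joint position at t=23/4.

  seg 0: a=1 b=-16961/2434 c=0 d=2357/2434
  seg 1: a=-5 b=-4945/1217 c=7071/2434 d=-2963/7302
  seg 2: a=-2 b=5869/2434 c=-909/1217 d=817/2434
  seg 3: a=0 b=2342/1217 c=633/2434 d=-449/2434
  seg 4: a=2 b=4603/2434 c=-357/1217 d=119/2434
S(23/4) = 235497/155776

Δ: Δ0=-6, Δ1=1, Δ2=2, Δ3=2, Δ4=3/2
row 1: diag=8, rhs=42; c'=3/8, d'=21/4
row 2: denom=8−3·3/8=55/8; d'=(6−3·21/4)/(55/8)=-78/55
row 3: denom=4−1·8/55=212/55; d'=(0−1·-78/55)/(212/55)=39/106
row 4: denom=6−1·55/212=1217/212; d'=(-3−1·39/106)/(1217/212)=-714/1217
back: M4=-714/1217
back: M3=39/106−55/212·-714/1217=633/1217
back: M2=-78/55−8/55·633/1217=-1818/1217
back: M1=21/4−3/8·-1818/1217=7071/1217
M: M0=0, M1=7071/1217, M2=-1818/1217, M3=633/1217, M4=-714/1217, M5=0
seg 0: a=1, c=M0/2=0, d=(M1−M0)/(6·1)=2357/2434, b=Δ0−h0·(2M0+M1)/6=-16961/2434
seg 1: a=-5, c=M1/2=7071/2434, d=(M2−M1)/(6·3)=-2963/7302, b=Δ1−h1·(2M1+M2)/6=-4945/1217
seg 2: a=-2, c=M2/2=-909/1217, d=(M3−M2)/(6·1)=817/2434, b=Δ2−h2·(2M2+M3)/6=5869/2434
seg 3: a=0, c=M3/2=633/2434, d=(M4−M3)/(6·1)=-449/2434, b=Δ3−h3·(2M3+M4)/6=2342/1217
seg 4: a=2, c=M4/2=-357/1217, d=(M5−M4)/(6·2)=119/2434, b=Δ4−h4·(2M4+M5)/6=4603/2434
t_q=23/4 → seg 3, τ=3/4; S=0+2342/1217·τ+633/2434·τ²+-449/2434·τ³=235497/155776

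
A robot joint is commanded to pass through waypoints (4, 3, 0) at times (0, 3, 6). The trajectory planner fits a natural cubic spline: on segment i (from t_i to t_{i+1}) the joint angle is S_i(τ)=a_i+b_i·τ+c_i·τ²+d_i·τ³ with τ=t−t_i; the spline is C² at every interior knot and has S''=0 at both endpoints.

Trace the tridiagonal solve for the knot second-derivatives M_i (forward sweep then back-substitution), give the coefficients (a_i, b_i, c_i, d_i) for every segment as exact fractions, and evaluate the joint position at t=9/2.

  seg 0: a=4 b=-1/6 c=0 d=-1/54
  seg 1: a=3 b=-2/3 c=-1/6 d=1/54
S(9/2) = 27/16

Δ: Δ0=-1/3, Δ1=-1
row 1: diag=12, rhs=-4; c'=1/4, d'=-1/3
back: M1=-1/3
M: M0=0, M1=-1/3, M2=0
seg 0: a=4, c=M0/2=0, d=(M1−M0)/(6·3)=-1/54, b=Δ0−h0·(2M0+M1)/6=-1/6
seg 1: a=3, c=M1/2=-1/6, d=(M2−M1)/(6·3)=1/54, b=Δ1−h1·(2M1+M2)/6=-2/3
t_q=9/2 → seg 1, τ=3/2; S=3+-2/3·τ+-1/6·τ²+1/54·τ³=27/16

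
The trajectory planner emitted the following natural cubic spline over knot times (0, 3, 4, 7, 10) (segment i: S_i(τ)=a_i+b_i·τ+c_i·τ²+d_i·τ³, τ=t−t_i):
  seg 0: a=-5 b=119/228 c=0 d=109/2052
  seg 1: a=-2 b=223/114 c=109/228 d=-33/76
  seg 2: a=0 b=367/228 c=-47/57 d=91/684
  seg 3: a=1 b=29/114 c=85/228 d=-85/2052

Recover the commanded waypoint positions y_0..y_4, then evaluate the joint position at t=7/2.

y_0=-5 y_1=-2 y_2=0 y_3=1 y_4=4
S(7/2) = -1745/1824

y_0 = S_0(0) = a_0 = -5
y_1 = S_1(0) = a_1 = -2
y_2 = S_2(0) = a_2 = 0
y_3 = S_3(0) = a_3 = 1
y_4 = S_3(3) = 4
t_q=7/2 is in segment 1 (τ=1/2); S_1(τ)=-1745/1824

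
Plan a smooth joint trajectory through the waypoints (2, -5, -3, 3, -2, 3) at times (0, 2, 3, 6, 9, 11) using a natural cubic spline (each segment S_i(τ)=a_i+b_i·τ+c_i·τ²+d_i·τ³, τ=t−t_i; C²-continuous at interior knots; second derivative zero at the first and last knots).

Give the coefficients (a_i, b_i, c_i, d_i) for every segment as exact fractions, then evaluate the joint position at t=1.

Δ: Δ0=-7/2, Δ1=2, Δ2=2, Δ3=-5/3, Δ4=5/2
row 1: diag=6, rhs=33; c'=1/6, d'=11/2
row 2: denom=8−1·1/6=47/6; d'=(0−1·11/2)/(47/6)=-33/47
row 3: denom=12−3·18/47=510/47; d'=(-22−3·-33/47)/(510/47)=-11/6
row 4: denom=10−3·47/170=1559/170; d'=(25−3·-11/6)/(1559/170)=5185/1559
back: M4=5185/1559
back: M3=-11/6−47/170·5185/1559=-12875/4677
back: M2=-33/47−18/47·-12875/4677=549/1559
back: M1=11/2−1/6·549/1559=8483/1559
M: M0=0, M1=8483/1559, M2=549/1559, M3=-12875/4677, M4=5185/1559, M5=0
seg 0: a=2, c=M0/2=0, d=(M1−M0)/(6·2)=8483/18708, b=Δ0−h0·(2M0+M1)/6=-49705/9354
seg 1: a=-5, c=M1/2=8483/3118, d=(M2−M1)/(6·1)=-3967/4677, b=Δ1−h1·(2M1+M2)/6=1193/9354
seg 2: a=-3, c=M2/2=549/3118, d=(M3−M2)/(6·3)=-7261/42093, b=Δ2−h2·(2M2+M3)/6=28289/9354
seg 3: a=3, c=M3/2=-12875/9354, d=(M4−M3)/(6·3)=14215/42093, b=Δ3−h3·(2M3+M4)/6=-5395/9354
seg 4: a=-2, c=M4/2=5185/3118, d=(M5−M4)/(6·2)=-5185/18708, b=Δ4−h4·(2M4+M5)/6=2645/9354
t_q=1 → seg 0, τ=1; S=2+-49705/9354·τ+0·τ²+8483/18708·τ³=-17837/6236

  seg 0: a=2 b=-49705/9354 c=0 d=8483/18708
  seg 1: a=-5 b=1193/9354 c=8483/3118 d=-3967/4677
  seg 2: a=-3 b=28289/9354 c=549/3118 d=-7261/42093
  seg 3: a=3 b=-5395/9354 c=-12875/9354 d=14215/42093
  seg 4: a=-2 b=2645/9354 c=5185/3118 d=-5185/18708
S(1) = -17837/6236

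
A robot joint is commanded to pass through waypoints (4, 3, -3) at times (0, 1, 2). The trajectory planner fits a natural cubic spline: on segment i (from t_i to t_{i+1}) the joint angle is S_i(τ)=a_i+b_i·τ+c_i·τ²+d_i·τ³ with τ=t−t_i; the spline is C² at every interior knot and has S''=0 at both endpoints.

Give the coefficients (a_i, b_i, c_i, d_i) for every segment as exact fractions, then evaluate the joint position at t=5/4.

  seg 0: a=4 b=1/4 c=0 d=-5/4
  seg 1: a=3 b=-7/2 c=-15/4 d=5/4
S(5/4) = 489/256

Δ: Δ0=-1, Δ1=-6
row 1: diag=4, rhs=-30; c'=1/4, d'=-15/2
back: M1=-15/2
M: M0=0, M1=-15/2, M2=0
seg 0: a=4, c=M0/2=0, d=(M1−M0)/(6·1)=-5/4, b=Δ0−h0·(2M0+M1)/6=1/4
seg 1: a=3, c=M1/2=-15/4, d=(M2−M1)/(6·1)=5/4, b=Δ1−h1·(2M1+M2)/6=-7/2
t_q=5/4 → seg 1, τ=1/4; S=3+-7/2·τ+-15/4·τ²+5/4·τ³=489/256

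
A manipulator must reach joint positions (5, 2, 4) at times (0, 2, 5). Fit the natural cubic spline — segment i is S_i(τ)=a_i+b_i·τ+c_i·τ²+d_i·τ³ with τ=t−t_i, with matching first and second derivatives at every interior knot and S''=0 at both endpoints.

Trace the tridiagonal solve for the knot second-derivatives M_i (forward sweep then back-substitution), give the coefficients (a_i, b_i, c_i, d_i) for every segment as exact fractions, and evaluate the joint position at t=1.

  seg 0: a=5 b=-29/15 c=0 d=13/120
  seg 1: a=2 b=-19/30 c=13/20 d=-13/180
S(1) = 127/40

Δ: Δ0=-3/2, Δ1=2/3
row 1: diag=10, rhs=13; c'=3/10, d'=13/10
back: M1=13/10
M: M0=0, M1=13/10, M2=0
seg 0: a=5, c=M0/2=0, d=(M1−M0)/(6·2)=13/120, b=Δ0−h0·(2M0+M1)/6=-29/15
seg 1: a=2, c=M1/2=13/20, d=(M2−M1)/(6·3)=-13/180, b=Δ1−h1·(2M1+M2)/6=-19/30
t_q=1 → seg 0, τ=1; S=5+-29/15·τ+0·τ²+13/120·τ³=127/40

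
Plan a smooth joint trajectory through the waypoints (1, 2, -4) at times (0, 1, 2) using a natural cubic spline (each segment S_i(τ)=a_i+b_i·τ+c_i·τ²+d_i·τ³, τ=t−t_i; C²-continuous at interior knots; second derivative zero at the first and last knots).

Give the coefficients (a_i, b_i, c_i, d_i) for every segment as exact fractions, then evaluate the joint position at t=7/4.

Δ: Δ0=1, Δ1=-6
row 1: diag=4, rhs=-42; c'=1/4, d'=-21/2
back: M1=-21/2
M: M0=0, M1=-21/2, M2=0
seg 0: a=1, c=M0/2=0, d=(M1−M0)/(6·1)=-7/4, b=Δ0−h0·(2M0+M1)/6=11/4
seg 1: a=2, c=M1/2=-21/4, d=(M2−M1)/(6·1)=7/4, b=Δ1−h1·(2M1+M2)/6=-5/2
t_q=7/4 → seg 1, τ=3/4; S=2+-5/2·τ+-21/4·τ²+7/4·τ³=-535/256

  seg 0: a=1 b=11/4 c=0 d=-7/4
  seg 1: a=2 b=-5/2 c=-21/4 d=7/4
S(7/4) = -535/256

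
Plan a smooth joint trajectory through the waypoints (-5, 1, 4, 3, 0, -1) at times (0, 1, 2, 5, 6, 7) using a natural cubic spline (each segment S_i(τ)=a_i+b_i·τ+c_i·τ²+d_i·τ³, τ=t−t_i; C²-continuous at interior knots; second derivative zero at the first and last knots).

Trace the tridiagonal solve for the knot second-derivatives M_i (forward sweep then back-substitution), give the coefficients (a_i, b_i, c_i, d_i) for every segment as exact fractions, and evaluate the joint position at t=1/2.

  seg 0: a=-5 b=16418/2451 c=0 d=-1712/2451
  seg 1: a=1 b=11282/2451 c=-1712/817 d=1207/2451
  seg 2: a=4 b=4631/2451 c=-505/817 d=-7/171
  seg 3: a=3 b=-7168/2451 c=-806/817 d=2233/2451
  seg 4: a=0 b=-5305/2451 c=1427/817 d=-1427/2451
S(1/2) = -1420/817

Δ: Δ0=6, Δ1=3, Δ2=-1/3, Δ3=-3, Δ4=-1
row 1: diag=4, rhs=-18; c'=1/4, d'=-9/2
row 2: denom=8−1·1/4=31/4; d'=(-20−1·-9/2)/(31/4)=-2
row 3: denom=8−3·12/31=212/31; d'=(-16−3·-2)/(212/31)=-155/106
row 4: denom=4−1·31/212=817/212; d'=(12−1·-155/106)/(817/212)=2854/817
back: M4=2854/817
back: M3=-155/106−31/212·2854/817=-1612/817
back: M2=-2−12/31·-1612/817=-1010/817
back: M1=-9/2−1/4·-1010/817=-3424/817
M: M0=0, M1=-3424/817, M2=-1010/817, M3=-1612/817, M4=2854/817, M5=0
seg 0: a=-5, c=M0/2=0, d=(M1−M0)/(6·1)=-1712/2451, b=Δ0−h0·(2M0+M1)/6=16418/2451
seg 1: a=1, c=M1/2=-1712/817, d=(M2−M1)/(6·1)=1207/2451, b=Δ1−h1·(2M1+M2)/6=11282/2451
seg 2: a=4, c=M2/2=-505/817, d=(M3−M2)/(6·3)=-7/171, b=Δ2−h2·(2M2+M3)/6=4631/2451
seg 3: a=3, c=M3/2=-806/817, d=(M4−M3)/(6·1)=2233/2451, b=Δ3−h3·(2M3+M4)/6=-7168/2451
seg 4: a=0, c=M4/2=1427/817, d=(M5−M4)/(6·1)=-1427/2451, b=Δ4−h4·(2M4+M5)/6=-5305/2451
t_q=1/2 → seg 0, τ=1/2; S=-5+16418/2451·τ+0·τ²+-1712/2451·τ³=-1420/817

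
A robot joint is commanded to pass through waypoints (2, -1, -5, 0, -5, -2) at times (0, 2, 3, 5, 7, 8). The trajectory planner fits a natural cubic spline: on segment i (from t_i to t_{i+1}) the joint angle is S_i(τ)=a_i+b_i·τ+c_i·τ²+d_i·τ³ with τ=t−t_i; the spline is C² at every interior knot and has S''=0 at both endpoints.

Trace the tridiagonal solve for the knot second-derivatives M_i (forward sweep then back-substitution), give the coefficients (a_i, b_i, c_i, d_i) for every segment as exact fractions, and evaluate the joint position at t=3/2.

  seg 0: a=2 b=-79/698 c=0 d=-121/349
  seg 1: a=-1 b=-2983/698 c=-726/349 d=1643/698
  seg 2: a=-5 b=-479/349 c=3477/698 d=-4251/2792
  seg 3: a=0 b=197/698 c=-5799/1396 d=3857/2792
  seg 4: a=-5 b=85/349 c=1443/349 d=-481/349
S(3/2) = 1843/2792

Δ: Δ0=-3/2, Δ1=-4, Δ2=5/2, Δ3=-5/2, Δ4=3
row 1: diag=6, rhs=-15; c'=1/6, d'=-5/2
row 2: denom=6−1·1/6=35/6; d'=(39−1·-5/2)/(35/6)=249/35
row 3: denom=8−2·12/35=256/35; d'=(-30−2·249/35)/(256/35)=-387/64
row 4: denom=6−2·35/128=349/64; d'=(33−2·-387/64)/(349/64)=2886/349
back: M4=2886/349
back: M3=-387/64−35/128·2886/349=-5799/698
back: M2=249/35−12/35·-5799/698=3477/349
back: M1=-5/2−1/6·3477/349=-1452/349
M: M0=0, M1=-1452/349, M2=3477/349, M3=-5799/698, M4=2886/349, M5=0
seg 0: a=2, c=M0/2=0, d=(M1−M0)/(6·2)=-121/349, b=Δ0−h0·(2M0+M1)/6=-79/698
seg 1: a=-1, c=M1/2=-726/349, d=(M2−M1)/(6·1)=1643/698, b=Δ1−h1·(2M1+M2)/6=-2983/698
seg 2: a=-5, c=M2/2=3477/698, d=(M3−M2)/(6·2)=-4251/2792, b=Δ2−h2·(2M2+M3)/6=-479/349
seg 3: a=0, c=M3/2=-5799/1396, d=(M4−M3)/(6·2)=3857/2792, b=Δ3−h3·(2M3+M4)/6=197/698
seg 4: a=-5, c=M4/2=1443/349, d=(M5−M4)/(6·1)=-481/349, b=Δ4−h4·(2M4+M5)/6=85/349
t_q=3/2 → seg 0, τ=3/2; S=2+-79/698·τ+0·τ²+-121/349·τ³=1843/2792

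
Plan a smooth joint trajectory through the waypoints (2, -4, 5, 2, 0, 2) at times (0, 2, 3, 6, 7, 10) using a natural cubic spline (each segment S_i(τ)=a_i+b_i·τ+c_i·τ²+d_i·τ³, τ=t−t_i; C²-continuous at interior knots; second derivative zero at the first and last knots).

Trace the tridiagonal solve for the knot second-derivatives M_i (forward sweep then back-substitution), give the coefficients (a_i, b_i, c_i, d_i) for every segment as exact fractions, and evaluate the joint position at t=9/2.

Δ: Δ0=-3, Δ1=9, Δ2=-1, Δ3=-2, Δ4=2/3
row 1: diag=6, rhs=72; c'=1/6, d'=12
row 2: denom=8−1·1/6=47/6; d'=(-60−1·12)/(47/6)=-432/47
row 3: denom=8−3·18/47=322/47; d'=(-6−3·-432/47)/(322/47)=507/161
row 4: denom=8−1·47/322=2529/322; d'=(16−1·507/161)/(2529/322)=4138/2529
back: M4=4138/2529
back: M3=507/161−47/322·4138/2529=7360/2529
back: M2=-432/47−18/47·7360/2529=-2896/281
back: M1=12−1/6·-2896/281=11564/843
M: M0=0, M1=11564/843, M2=-2896/281, M3=7360/2529, M4=4138/2529, M5=0
seg 0: a=2, c=M0/2=0, d=(M1−M0)/(6·2)=2891/2529, b=Δ0−h0·(2M0+M1)/6=-19151/2529
seg 1: a=-4, c=M1/2=5782/843, d=(M2−M1)/(6·1)=-10126/2529, b=Δ1−h1·(2M1+M2)/6=15541/2529
seg 2: a=5, c=M2/2=-1448/281, d=(M3−M2)/(6·3)=16712/22761, b=Δ2−h2·(2M2+M3)/6=19855/2529
seg 3: a=2, c=M3/2=3680/2529, d=(M4−M3)/(6·1)=-179/843, b=Δ3−h3·(2M3+M4)/6=-8201/2529
seg 4: a=0, c=M4/2=2069/2529, d=(M5−M4)/(6·3)=-2069/22761, b=Δ4−h4·(2M4+M5)/6=-2452/2529
t_q=9/2 → seg 2, τ=3/2; S=5+19855/2529·τ+-1448/281·τ²+16712/22761·τ³=4305/562

  seg 0: a=2 b=-19151/2529 c=0 d=2891/2529
  seg 1: a=-4 b=15541/2529 c=5782/843 d=-10126/2529
  seg 2: a=5 b=19855/2529 c=-1448/281 d=16712/22761
  seg 3: a=2 b=-8201/2529 c=3680/2529 d=-179/843
  seg 4: a=0 b=-2452/2529 c=2069/2529 d=-2069/22761
S(9/2) = 4305/562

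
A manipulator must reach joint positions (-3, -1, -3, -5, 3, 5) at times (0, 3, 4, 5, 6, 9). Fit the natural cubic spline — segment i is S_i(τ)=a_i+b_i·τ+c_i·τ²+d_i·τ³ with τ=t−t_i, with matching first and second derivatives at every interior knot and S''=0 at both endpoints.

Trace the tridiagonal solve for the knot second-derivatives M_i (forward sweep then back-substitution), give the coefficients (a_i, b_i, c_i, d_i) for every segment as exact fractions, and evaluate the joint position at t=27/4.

Δ: Δ0=2/3, Δ1=-2, Δ2=-2, Δ3=8, Δ4=2/3
row 1: diag=8, rhs=-16; c'=1/8, d'=-2
row 2: denom=4−1·1/8=31/8; d'=(0−1·-2)/(31/8)=16/31
row 3: denom=4−1·8/31=116/31; d'=(60−1·16/31)/(116/31)=461/29
row 4: denom=8−1·31/116=897/116; d'=(-44−1·461/29)/(897/116)=-2316/299
back: M4=-2316/299
back: M3=461/29−31/116·-2316/299=5372/299
back: M2=16/31−8/31·5372/299=-1232/299
back: M1=-2−1/8·-1232/299=-444/299
M: M0=0, M1=-444/299, M2=-1232/299, M3=5372/299, M4=-2316/299, M5=0
seg 0: a=-3, c=M0/2=0, d=(M1−M0)/(6·3)=-74/897, b=Δ0−h0·(2M0+M1)/6=1264/897
seg 1: a=-1, c=M1/2=-222/299, d=(M2−M1)/(6·1)=-394/897, b=Δ1−h1·(2M1+M2)/6=-734/897
seg 2: a=-3, c=M2/2=-616/299, d=(M3−M2)/(6·1)=254/69, b=Δ2−h2·(2M2+M3)/6=-3248/897
seg 3: a=-5, c=M3/2=2686/299, d=(M4−M3)/(6·1)=-3844/897, b=Δ3−h3·(2M3+M4)/6=2962/897
seg 4: a=3, c=M4/2=-1158/299, d=(M5−M4)/(6·3)=386/897, b=Δ4−h4·(2M4+M5)/6=7546/897
t_q=27/4 → seg 4, τ=3/4; S=3+7546/897·τ+-1158/299·τ²+386/897·τ³=69965/9568

  seg 0: a=-3 b=1264/897 c=0 d=-74/897
  seg 1: a=-1 b=-734/897 c=-222/299 d=-394/897
  seg 2: a=-3 b=-3248/897 c=-616/299 d=254/69
  seg 3: a=-5 b=2962/897 c=2686/299 d=-3844/897
  seg 4: a=3 b=7546/897 c=-1158/299 d=386/897
S(27/4) = 69965/9568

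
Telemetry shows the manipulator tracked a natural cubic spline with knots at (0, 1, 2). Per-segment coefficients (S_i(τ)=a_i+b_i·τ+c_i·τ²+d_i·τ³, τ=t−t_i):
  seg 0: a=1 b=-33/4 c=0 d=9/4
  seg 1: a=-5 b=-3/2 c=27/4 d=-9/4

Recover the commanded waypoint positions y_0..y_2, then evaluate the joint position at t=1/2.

y_0=1 y_1=-5 y_2=-2
S(1/2) = -91/32

y_0 = S_0(0) = a_0 = 1
y_1 = S_1(0) = a_1 = -5
y_2 = S_1(1) = -2
t_q=1/2 is in segment 0 (τ=1/2); S_0(τ)=-91/32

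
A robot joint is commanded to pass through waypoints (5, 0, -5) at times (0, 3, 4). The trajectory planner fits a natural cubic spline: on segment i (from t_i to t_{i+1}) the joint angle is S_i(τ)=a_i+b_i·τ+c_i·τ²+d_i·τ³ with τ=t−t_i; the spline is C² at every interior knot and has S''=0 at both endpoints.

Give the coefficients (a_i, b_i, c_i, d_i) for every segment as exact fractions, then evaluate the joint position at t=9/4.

  seg 0: a=5 b=-5/12 c=0 d=-5/36
  seg 1: a=0 b=-25/6 c=-5/4 d=5/12
S(9/4) = 635/256

Δ: Δ0=-5/3, Δ1=-5
row 1: diag=8, rhs=-20; c'=1/8, d'=-5/2
back: M1=-5/2
M: M0=0, M1=-5/2, M2=0
seg 0: a=5, c=M0/2=0, d=(M1−M0)/(6·3)=-5/36, b=Δ0−h0·(2M0+M1)/6=-5/12
seg 1: a=0, c=M1/2=-5/4, d=(M2−M1)/(6·1)=5/12, b=Δ1−h1·(2M1+M2)/6=-25/6
t_q=9/4 → seg 0, τ=9/4; S=5+-5/12·τ+0·τ²+-5/36·τ³=635/256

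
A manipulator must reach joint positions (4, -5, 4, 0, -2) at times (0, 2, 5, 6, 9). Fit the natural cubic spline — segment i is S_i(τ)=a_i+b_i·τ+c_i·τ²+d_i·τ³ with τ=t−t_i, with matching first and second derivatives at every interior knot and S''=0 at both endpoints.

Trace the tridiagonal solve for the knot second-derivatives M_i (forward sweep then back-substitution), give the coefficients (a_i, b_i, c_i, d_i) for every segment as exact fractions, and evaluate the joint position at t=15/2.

  seg 0: a=4 b=-1906/279 c=0 d=1301/2232
  seg 1: a=-5 b=91/558 c=1301/372 d=-8543/10044
  seg 2: a=4 b=-2029/1116 c=-1160/279 d=245/124
  seg 3: a=0 b=-2347/558 c=1975/1116 d=-1975/10044
S(15/2) = -2967/992

Δ: Δ0=-9/2, Δ1=3, Δ2=-4, Δ3=-2/3
row 1: diag=10, rhs=45; c'=3/10, d'=9/2
row 2: denom=8−3·3/10=71/10; d'=(-42−3·9/2)/(71/10)=-555/71
row 3: denom=8−1·10/71=558/71; d'=(20−1·-555/71)/(558/71)=1975/558
back: M3=1975/558
back: M2=-555/71−10/71·1975/558=-2320/279
back: M1=9/2−3/10·-2320/279=1301/186
M: M0=0, M1=1301/186, M2=-2320/279, M3=1975/558, M4=0
seg 0: a=4, c=M0/2=0, d=(M1−M0)/(6·2)=1301/2232, b=Δ0−h0·(2M0+M1)/6=-1906/279
seg 1: a=-5, c=M1/2=1301/372, d=(M2−M1)/(6·3)=-8543/10044, b=Δ1−h1·(2M1+M2)/6=91/558
seg 2: a=4, c=M2/2=-1160/279, d=(M3−M2)/(6·1)=245/124, b=Δ2−h2·(2M2+M3)/6=-2029/1116
seg 3: a=0, c=M3/2=1975/1116, d=(M4−M3)/(6·3)=-1975/10044, b=Δ3−h3·(2M3+M4)/6=-2347/558
t_q=15/2 → seg 3, τ=3/2; S=0+-2347/558·τ+1975/1116·τ²+-1975/10044·τ³=-2967/992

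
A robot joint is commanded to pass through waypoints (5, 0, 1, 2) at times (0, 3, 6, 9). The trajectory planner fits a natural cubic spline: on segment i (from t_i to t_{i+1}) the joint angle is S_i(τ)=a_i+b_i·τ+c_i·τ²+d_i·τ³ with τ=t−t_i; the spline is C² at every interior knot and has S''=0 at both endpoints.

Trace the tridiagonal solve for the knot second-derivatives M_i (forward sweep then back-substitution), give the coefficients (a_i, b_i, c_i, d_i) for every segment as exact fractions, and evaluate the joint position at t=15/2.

Δ: Δ0=-5/3, Δ1=1/3, Δ2=1/3
row 1: diag=12, rhs=12; c'=1/4, d'=1
row 2: denom=12−3·1/4=45/4; d'=(0−3·1)/(45/4)=-4/15
back: M2=-4/15
back: M1=1−1/4·-4/15=16/15
M: M0=0, M1=16/15, M2=-4/15, M3=0
seg 0: a=5, c=M0/2=0, d=(M1−M0)/(6·3)=8/135, b=Δ0−h0·(2M0+M1)/6=-11/5
seg 1: a=0, c=M1/2=8/15, d=(M2−M1)/(6·3)=-2/27, b=Δ1−h1·(2M1+M2)/6=-3/5
seg 2: a=1, c=M2/2=-2/15, d=(M3−M2)/(6·3)=2/135, b=Δ2−h2·(2M2+M3)/6=3/5
t_q=15/2 → seg 2, τ=3/2; S=1+3/5·τ+-2/15·τ²+2/135·τ³=33/20

  seg 0: a=5 b=-11/5 c=0 d=8/135
  seg 1: a=0 b=-3/5 c=8/15 d=-2/27
  seg 2: a=1 b=3/5 c=-2/15 d=2/135
S(15/2) = 33/20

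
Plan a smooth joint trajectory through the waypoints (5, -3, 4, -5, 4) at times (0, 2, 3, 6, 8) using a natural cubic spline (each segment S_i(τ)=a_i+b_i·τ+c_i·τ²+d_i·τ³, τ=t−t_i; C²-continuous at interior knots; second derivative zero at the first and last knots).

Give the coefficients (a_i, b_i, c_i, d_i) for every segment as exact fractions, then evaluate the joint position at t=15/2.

  seg 0: a=5 b=-267/32 c=0 d=139/128
  seg 1: a=-3 b=75/16 c=417/64 d=-269/64
  seg 2: a=4 b=327/64 c=-195/32 d=217/192
  seg 3: a=-5 b=-15/16 c=261/64 d=-87/128
S(15/2) = 487/1024

Δ: Δ0=-4, Δ1=7, Δ2=-3, Δ3=9/2
row 1: diag=6, rhs=66; c'=1/6, d'=11
row 2: denom=8−1·1/6=47/6; d'=(-60−1·11)/(47/6)=-426/47
row 3: denom=10−3·18/47=416/47; d'=(45−3·-426/47)/(416/47)=261/32
back: M3=261/32
back: M2=-426/47−18/47·261/32=-195/16
back: M1=11−1/6·-195/16=417/32
M: M0=0, M1=417/32, M2=-195/16, M3=261/32, M4=0
seg 0: a=5, c=M0/2=0, d=(M1−M0)/(6·2)=139/128, b=Δ0−h0·(2M0+M1)/6=-267/32
seg 1: a=-3, c=M1/2=417/64, d=(M2−M1)/(6·1)=-269/64, b=Δ1−h1·(2M1+M2)/6=75/16
seg 2: a=4, c=M2/2=-195/32, d=(M3−M2)/(6·3)=217/192, b=Δ2−h2·(2M2+M3)/6=327/64
seg 3: a=-5, c=M3/2=261/64, d=(M4−M3)/(6·2)=-87/128, b=Δ3−h3·(2M3+M4)/6=-15/16
t_q=15/2 → seg 3, τ=3/2; S=-5+-15/16·τ+261/64·τ²+-87/128·τ³=487/1024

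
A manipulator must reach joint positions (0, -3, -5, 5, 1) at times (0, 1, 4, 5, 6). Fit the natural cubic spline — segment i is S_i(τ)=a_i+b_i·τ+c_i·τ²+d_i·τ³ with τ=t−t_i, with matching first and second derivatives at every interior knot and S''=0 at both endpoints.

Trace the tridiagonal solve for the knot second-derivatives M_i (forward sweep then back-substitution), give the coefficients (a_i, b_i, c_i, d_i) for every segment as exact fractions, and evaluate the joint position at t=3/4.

Δ: Δ0=-3, Δ1=-2/3, Δ2=10, Δ3=-4
row 1: diag=8, rhs=14; c'=3/8, d'=7/4
row 2: denom=8−3·3/8=55/8; d'=(64−3·7/4)/(55/8)=94/11
row 3: denom=4−1·8/55=212/55; d'=(-84−1·94/11)/(212/55)=-2545/106
back: M3=-2545/106
back: M2=94/11−8/55·-2545/106=638/53
back: M1=7/4−3/8·638/53=-293/106
M: M0=0, M1=-293/106, M2=638/53, M3=-2545/106, M4=0
seg 0: a=0, c=M0/2=0, d=(M1−M0)/(6·1)=-293/636, b=Δ0−h0·(2M0+M1)/6=-1615/636
seg 1: a=-3, c=M1/2=-293/212, d=(M2−M1)/(6·3)=523/636, b=Δ1−h1·(2M1+M2)/6=-1247/318
seg 2: a=-5, c=M2/2=319/53, d=(M3−M2)/(6·1)=-3821/636, b=Δ2−h2·(2M2+M3)/6=6353/636
seg 3: a=5, c=M3/2=-2545/212, d=(M4−M3)/(6·1)=2545/636, b=Δ3−h3·(2M3+M4)/6=1273/318
t_q=3/4 → seg 0, τ=3/4; S=0+-1615/636·τ+0·τ²+-293/636·τ³=-28477/13568

  seg 0: a=0 b=-1615/636 c=0 d=-293/636
  seg 1: a=-3 b=-1247/318 c=-293/212 d=523/636
  seg 2: a=-5 b=6353/636 c=319/53 d=-3821/636
  seg 3: a=5 b=1273/318 c=-2545/212 d=2545/636
S(3/4) = -28477/13568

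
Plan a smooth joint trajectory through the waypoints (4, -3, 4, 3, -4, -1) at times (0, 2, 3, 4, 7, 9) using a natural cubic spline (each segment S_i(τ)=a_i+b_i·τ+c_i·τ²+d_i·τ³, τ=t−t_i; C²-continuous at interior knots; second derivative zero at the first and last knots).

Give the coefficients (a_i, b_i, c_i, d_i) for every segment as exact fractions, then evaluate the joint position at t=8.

Δ: Δ0=-7/2, Δ1=7, Δ2=-1, Δ3=-7/3, Δ4=3/2
row 1: diag=6, rhs=63; c'=1/6, d'=21/2
row 2: denom=4−1·1/6=23/6; d'=(-48−1·21/2)/(23/6)=-351/23
row 3: denom=8−1·6/23=178/23; d'=(-8−1·-351/23)/(178/23)=167/178
row 4: denom=10−3·69/178=1573/178; d'=(23−3·167/178)/(1573/178)=3593/1573
back: M4=3593/1573
back: M3=167/178−69/178·3593/1573=83/1573
back: M2=-351/23−6/23·83/1573=-24027/1573
back: M1=21/2−1/6·-24027/1573=20521/1573
M: M0=0, M1=20521/1573, M2=-24027/1573, M3=83/1573, M4=3593/1573, M5=0
seg 0: a=4, c=M0/2=0, d=(M1−M0)/(6·2)=20521/18876, b=Δ0−h0·(2M0+M1)/6=-74075/9438
seg 1: a=-3, c=M1/2=20521/3146, d=(M2−M1)/(6·1)=-22274/4719, b=Δ1−h1·(2M1+M2)/6=49051/9438
seg 2: a=4, c=M2/2=-24027/3146, d=(M3−M2)/(6·1)=12055/4719, b=Δ2−h2·(2M2+M3)/6=3503/858
seg 3: a=3, c=M3/2=83/3146, d=(M4−M3)/(6·3)=15/121, b=Δ3−h3·(2M3+M4)/6=-33299/9438
seg 4: a=-4, c=M4/2=3593/3146, d=(M5−M4)/(6·2)=-3593/18876, b=Δ4−h4·(2M4+M5)/6=-215/9438
t_q=8 → seg 4, τ=1; S=-4+-215/9438·τ+3593/3146·τ²+-3593/18876·τ³=-19323/6292

  seg 0: a=4 b=-74075/9438 c=0 d=20521/18876
  seg 1: a=-3 b=49051/9438 c=20521/3146 d=-22274/4719
  seg 2: a=4 b=3503/858 c=-24027/3146 d=12055/4719
  seg 3: a=3 b=-33299/9438 c=83/3146 d=15/121
  seg 4: a=-4 b=-215/9438 c=3593/3146 d=-3593/18876
S(8) = -19323/6292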